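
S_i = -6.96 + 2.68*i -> [-6.96, -4.28, -1.6, 1.08, 3.76]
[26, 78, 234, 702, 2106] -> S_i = 26*3^i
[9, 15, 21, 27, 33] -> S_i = 9 + 6*i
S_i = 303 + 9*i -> [303, 312, 321, 330, 339]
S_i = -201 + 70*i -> [-201, -131, -61, 9, 79]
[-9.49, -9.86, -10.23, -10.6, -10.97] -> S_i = -9.49 + -0.37*i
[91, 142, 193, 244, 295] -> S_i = 91 + 51*i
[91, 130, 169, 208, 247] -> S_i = 91 + 39*i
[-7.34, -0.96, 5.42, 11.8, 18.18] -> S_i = -7.34 + 6.38*i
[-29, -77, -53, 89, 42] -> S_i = Random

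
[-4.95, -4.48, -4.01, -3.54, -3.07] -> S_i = -4.95 + 0.47*i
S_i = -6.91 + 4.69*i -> [-6.91, -2.22, 2.47, 7.16, 11.85]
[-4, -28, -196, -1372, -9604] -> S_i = -4*7^i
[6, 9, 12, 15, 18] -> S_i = 6 + 3*i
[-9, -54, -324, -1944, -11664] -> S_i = -9*6^i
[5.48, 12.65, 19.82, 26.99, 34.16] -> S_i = 5.48 + 7.17*i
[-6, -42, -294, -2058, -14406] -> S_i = -6*7^i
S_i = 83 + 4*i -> [83, 87, 91, 95, 99]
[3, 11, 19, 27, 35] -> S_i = 3 + 8*i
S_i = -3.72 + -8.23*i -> [-3.72, -11.95, -20.18, -28.41, -36.64]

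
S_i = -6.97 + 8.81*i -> [-6.97, 1.84, 10.65, 19.46, 28.27]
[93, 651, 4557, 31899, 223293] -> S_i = 93*7^i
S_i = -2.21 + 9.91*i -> [-2.21, 7.7, 17.61, 27.52, 37.43]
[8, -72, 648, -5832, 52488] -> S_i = 8*-9^i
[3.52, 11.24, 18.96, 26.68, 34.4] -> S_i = 3.52 + 7.72*i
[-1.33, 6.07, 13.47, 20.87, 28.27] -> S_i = -1.33 + 7.40*i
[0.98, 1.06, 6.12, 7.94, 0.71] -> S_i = Random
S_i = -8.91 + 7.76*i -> [-8.91, -1.15, 6.61, 14.37, 22.13]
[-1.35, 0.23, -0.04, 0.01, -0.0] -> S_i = -1.35*(-0.17)^i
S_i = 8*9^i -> [8, 72, 648, 5832, 52488]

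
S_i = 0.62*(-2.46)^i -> [0.62, -1.53, 3.75, -9.23, 22.71]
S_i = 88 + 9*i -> [88, 97, 106, 115, 124]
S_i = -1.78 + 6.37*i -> [-1.78, 4.59, 10.96, 17.33, 23.7]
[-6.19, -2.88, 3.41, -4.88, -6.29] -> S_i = Random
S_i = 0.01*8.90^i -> [0.01, 0.09, 0.79, 7.05, 62.74]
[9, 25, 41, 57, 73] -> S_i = 9 + 16*i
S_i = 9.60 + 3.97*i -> [9.6, 13.57, 17.54, 21.51, 25.48]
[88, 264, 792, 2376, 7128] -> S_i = 88*3^i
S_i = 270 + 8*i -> [270, 278, 286, 294, 302]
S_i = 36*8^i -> [36, 288, 2304, 18432, 147456]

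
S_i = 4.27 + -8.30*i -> [4.27, -4.03, -12.33, -20.63, -28.93]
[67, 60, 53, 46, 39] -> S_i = 67 + -7*i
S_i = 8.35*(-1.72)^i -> [8.35, -14.36, 24.7, -42.49, 73.08]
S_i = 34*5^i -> [34, 170, 850, 4250, 21250]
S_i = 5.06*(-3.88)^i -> [5.06, -19.63, 76.18, -295.56, 1146.77]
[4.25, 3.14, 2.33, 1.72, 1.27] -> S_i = 4.25*0.74^i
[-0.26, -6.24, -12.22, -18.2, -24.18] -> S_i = -0.26 + -5.98*i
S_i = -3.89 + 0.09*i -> [-3.89, -3.8, -3.71, -3.62, -3.53]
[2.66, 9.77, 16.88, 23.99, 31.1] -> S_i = 2.66 + 7.11*i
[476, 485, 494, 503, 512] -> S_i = 476 + 9*i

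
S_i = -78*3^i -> [-78, -234, -702, -2106, -6318]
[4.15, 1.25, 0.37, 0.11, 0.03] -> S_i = 4.15*0.30^i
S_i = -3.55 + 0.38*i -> [-3.55, -3.17, -2.79, -2.41, -2.03]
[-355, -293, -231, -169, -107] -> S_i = -355 + 62*i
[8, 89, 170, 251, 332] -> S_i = 8 + 81*i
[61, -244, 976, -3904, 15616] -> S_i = 61*-4^i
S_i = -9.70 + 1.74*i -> [-9.7, -7.96, -6.22, -4.48, -2.74]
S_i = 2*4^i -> [2, 8, 32, 128, 512]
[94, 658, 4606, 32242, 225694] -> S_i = 94*7^i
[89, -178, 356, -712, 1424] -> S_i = 89*-2^i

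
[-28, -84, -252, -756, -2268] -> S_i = -28*3^i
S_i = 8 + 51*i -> [8, 59, 110, 161, 212]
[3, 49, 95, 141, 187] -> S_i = 3 + 46*i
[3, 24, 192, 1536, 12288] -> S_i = 3*8^i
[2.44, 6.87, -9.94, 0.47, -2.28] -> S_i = Random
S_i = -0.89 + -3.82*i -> [-0.89, -4.71, -8.53, -12.35, -16.17]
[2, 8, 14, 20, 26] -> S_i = 2 + 6*i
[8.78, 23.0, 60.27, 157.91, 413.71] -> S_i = 8.78*2.62^i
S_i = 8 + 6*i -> [8, 14, 20, 26, 32]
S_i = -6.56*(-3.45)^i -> [-6.56, 22.63, -78.08, 269.38, -929.35]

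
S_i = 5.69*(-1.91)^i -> [5.69, -10.87, 20.76, -39.65, 75.73]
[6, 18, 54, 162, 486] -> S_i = 6*3^i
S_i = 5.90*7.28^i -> [5.9, 42.95, 312.69, 2276.39, 16572.1]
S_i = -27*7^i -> [-27, -189, -1323, -9261, -64827]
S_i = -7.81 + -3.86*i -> [-7.81, -11.67, -15.53, -19.39, -23.25]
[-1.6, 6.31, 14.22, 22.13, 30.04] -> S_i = -1.60 + 7.91*i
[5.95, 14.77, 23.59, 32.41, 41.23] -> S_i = 5.95 + 8.82*i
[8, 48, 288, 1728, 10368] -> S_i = 8*6^i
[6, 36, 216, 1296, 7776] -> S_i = 6*6^i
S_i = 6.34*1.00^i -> [6.34, 6.34, 6.34, 6.34, 6.34]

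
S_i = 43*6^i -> [43, 258, 1548, 9288, 55728]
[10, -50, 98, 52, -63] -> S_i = Random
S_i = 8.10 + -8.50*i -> [8.1, -0.4, -8.9, -17.4, -25.9]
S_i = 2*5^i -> [2, 10, 50, 250, 1250]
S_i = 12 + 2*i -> [12, 14, 16, 18, 20]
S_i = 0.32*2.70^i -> [0.32, 0.86, 2.33, 6.3, 17.01]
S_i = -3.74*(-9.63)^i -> [-3.74, 36.02, -346.84, 3340.03, -32164.5]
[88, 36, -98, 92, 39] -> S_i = Random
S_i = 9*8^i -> [9, 72, 576, 4608, 36864]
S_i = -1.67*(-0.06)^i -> [-1.67, 0.1, -0.01, 0.0, -0.0]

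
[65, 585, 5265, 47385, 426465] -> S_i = 65*9^i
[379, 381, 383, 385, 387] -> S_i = 379 + 2*i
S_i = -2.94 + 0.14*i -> [-2.94, -2.8, -2.66, -2.52, -2.38]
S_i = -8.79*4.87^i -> [-8.79, -42.81, -208.47, -1015.26, -4944.3]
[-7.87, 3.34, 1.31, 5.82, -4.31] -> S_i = Random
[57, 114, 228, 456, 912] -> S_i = 57*2^i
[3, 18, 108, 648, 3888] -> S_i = 3*6^i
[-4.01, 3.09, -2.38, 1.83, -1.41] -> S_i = -4.01*(-0.77)^i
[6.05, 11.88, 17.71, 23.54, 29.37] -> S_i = 6.05 + 5.83*i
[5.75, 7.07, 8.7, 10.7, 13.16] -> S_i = 5.75*1.23^i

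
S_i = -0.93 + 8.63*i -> [-0.93, 7.7, 16.33, 24.96, 33.59]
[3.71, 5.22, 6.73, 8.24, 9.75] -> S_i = 3.71 + 1.51*i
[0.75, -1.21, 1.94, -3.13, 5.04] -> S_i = 0.75*(-1.61)^i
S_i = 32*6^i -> [32, 192, 1152, 6912, 41472]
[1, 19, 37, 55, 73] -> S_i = 1 + 18*i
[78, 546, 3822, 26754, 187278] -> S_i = 78*7^i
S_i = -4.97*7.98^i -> [-4.97, -39.66, -316.49, -2525.6, -20154.31]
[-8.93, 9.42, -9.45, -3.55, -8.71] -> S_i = Random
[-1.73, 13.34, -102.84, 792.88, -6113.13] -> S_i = -1.73*(-7.71)^i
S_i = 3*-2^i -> [3, -6, 12, -24, 48]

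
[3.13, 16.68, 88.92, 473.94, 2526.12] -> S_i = 3.13*5.33^i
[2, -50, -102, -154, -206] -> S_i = 2 + -52*i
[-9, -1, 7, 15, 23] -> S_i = -9 + 8*i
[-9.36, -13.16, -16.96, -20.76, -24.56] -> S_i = -9.36 + -3.80*i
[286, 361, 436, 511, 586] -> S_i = 286 + 75*i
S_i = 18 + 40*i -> [18, 58, 98, 138, 178]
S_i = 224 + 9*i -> [224, 233, 242, 251, 260]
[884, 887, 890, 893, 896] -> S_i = 884 + 3*i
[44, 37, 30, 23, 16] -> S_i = 44 + -7*i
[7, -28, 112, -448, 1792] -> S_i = 7*-4^i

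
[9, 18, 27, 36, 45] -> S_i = 9 + 9*i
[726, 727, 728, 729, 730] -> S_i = 726 + 1*i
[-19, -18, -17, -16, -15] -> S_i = -19 + 1*i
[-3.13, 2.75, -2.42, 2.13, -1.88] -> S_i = -3.13*(-0.88)^i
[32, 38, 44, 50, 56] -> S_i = 32 + 6*i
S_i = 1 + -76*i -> [1, -75, -151, -227, -303]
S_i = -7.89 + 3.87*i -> [-7.89, -4.02, -0.15, 3.72, 7.59]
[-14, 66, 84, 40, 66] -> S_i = Random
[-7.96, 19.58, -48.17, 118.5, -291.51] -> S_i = -7.96*(-2.46)^i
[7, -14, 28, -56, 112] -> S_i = 7*-2^i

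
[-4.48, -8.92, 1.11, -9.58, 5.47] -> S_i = Random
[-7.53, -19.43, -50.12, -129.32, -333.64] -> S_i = -7.53*2.58^i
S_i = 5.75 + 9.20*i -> [5.75, 14.95, 24.15, 33.35, 42.55]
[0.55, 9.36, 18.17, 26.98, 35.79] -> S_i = 0.55 + 8.81*i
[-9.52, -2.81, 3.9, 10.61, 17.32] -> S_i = -9.52 + 6.71*i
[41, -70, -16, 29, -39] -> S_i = Random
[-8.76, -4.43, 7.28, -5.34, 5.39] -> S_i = Random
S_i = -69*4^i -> [-69, -276, -1104, -4416, -17664]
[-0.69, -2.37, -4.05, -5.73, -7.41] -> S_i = -0.69 + -1.68*i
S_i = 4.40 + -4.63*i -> [4.4, -0.23, -4.86, -9.49, -14.12]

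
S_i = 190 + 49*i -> [190, 239, 288, 337, 386]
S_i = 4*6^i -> [4, 24, 144, 864, 5184]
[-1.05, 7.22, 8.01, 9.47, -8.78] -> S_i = Random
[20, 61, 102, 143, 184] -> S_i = 20 + 41*i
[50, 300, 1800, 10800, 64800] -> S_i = 50*6^i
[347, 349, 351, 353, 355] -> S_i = 347 + 2*i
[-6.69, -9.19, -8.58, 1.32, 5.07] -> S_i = Random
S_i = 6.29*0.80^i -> [6.29, 5.03, 4.03, 3.22, 2.58]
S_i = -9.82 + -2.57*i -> [-9.82, -12.39, -14.96, -17.53, -20.1]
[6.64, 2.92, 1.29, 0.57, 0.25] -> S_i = 6.64*0.44^i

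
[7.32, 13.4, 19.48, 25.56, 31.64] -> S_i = 7.32 + 6.08*i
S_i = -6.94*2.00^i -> [-6.94, -13.88, -27.76, -55.52, -111.04]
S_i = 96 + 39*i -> [96, 135, 174, 213, 252]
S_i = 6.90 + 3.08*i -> [6.9, 9.98, 13.06, 16.14, 19.22]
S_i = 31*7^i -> [31, 217, 1519, 10633, 74431]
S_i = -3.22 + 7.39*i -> [-3.22, 4.17, 11.56, 18.95, 26.34]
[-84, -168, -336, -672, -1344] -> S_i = -84*2^i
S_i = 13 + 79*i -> [13, 92, 171, 250, 329]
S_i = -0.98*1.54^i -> [-0.98, -1.51, -2.32, -3.58, -5.51]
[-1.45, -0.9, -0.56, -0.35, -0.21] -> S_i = -1.45*0.62^i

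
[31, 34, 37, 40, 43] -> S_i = 31 + 3*i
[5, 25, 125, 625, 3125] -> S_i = 5*5^i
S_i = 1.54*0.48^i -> [1.54, 0.74, 0.35, 0.17, 0.08]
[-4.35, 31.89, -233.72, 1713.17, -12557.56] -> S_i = -4.35*(-7.33)^i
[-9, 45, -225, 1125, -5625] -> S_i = -9*-5^i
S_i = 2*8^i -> [2, 16, 128, 1024, 8192]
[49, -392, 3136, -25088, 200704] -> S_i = 49*-8^i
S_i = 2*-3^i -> [2, -6, 18, -54, 162]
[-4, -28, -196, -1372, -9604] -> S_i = -4*7^i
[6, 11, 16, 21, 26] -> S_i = 6 + 5*i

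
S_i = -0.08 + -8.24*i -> [-0.08, -8.32, -16.56, -24.8, -33.04]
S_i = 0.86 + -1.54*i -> [0.86, -0.68, -2.22, -3.76, -5.3]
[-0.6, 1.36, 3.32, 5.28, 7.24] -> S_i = -0.60 + 1.96*i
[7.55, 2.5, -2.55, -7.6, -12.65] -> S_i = 7.55 + -5.05*i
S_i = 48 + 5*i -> [48, 53, 58, 63, 68]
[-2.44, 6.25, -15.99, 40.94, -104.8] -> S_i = -2.44*(-2.56)^i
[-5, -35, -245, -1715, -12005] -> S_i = -5*7^i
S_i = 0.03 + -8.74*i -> [0.03, -8.71, -17.45, -26.19, -34.93]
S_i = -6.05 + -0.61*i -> [-6.05, -6.66, -7.27, -7.88, -8.49]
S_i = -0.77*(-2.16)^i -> [-0.77, 1.66, -3.59, 7.76, -16.76]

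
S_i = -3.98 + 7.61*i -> [-3.98, 3.63, 11.24, 18.85, 26.46]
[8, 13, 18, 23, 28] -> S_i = 8 + 5*i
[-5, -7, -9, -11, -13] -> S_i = -5 + -2*i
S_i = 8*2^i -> [8, 16, 32, 64, 128]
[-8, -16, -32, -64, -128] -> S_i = -8*2^i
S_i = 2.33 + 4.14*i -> [2.33, 6.47, 10.61, 14.75, 18.89]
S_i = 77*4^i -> [77, 308, 1232, 4928, 19712]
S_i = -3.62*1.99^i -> [-3.62, -7.2, -14.34, -28.53, -56.77]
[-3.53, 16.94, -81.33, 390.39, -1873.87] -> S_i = -3.53*(-4.80)^i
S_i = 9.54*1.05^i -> [9.54, 10.02, 10.52, 11.04, 11.6]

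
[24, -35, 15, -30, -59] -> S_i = Random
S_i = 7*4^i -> [7, 28, 112, 448, 1792]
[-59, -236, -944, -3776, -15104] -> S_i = -59*4^i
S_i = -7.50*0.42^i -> [-7.5, -3.15, -1.32, -0.56, -0.23]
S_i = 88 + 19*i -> [88, 107, 126, 145, 164]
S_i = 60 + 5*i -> [60, 65, 70, 75, 80]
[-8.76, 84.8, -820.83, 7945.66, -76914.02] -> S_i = -8.76*(-9.68)^i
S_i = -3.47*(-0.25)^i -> [-3.47, 0.87, -0.22, 0.05, -0.01]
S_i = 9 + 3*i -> [9, 12, 15, 18, 21]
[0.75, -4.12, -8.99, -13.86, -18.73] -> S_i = 0.75 + -4.87*i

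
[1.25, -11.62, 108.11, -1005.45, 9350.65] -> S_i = 1.25*(-9.30)^i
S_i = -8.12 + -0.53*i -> [-8.12, -8.65, -9.18, -9.71, -10.24]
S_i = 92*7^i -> [92, 644, 4508, 31556, 220892]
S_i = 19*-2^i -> [19, -38, 76, -152, 304]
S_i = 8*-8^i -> [8, -64, 512, -4096, 32768]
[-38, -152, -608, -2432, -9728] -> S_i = -38*4^i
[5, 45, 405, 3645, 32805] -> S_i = 5*9^i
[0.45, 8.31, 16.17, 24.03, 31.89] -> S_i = 0.45 + 7.86*i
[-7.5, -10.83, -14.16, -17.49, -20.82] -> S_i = -7.50 + -3.33*i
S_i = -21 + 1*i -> [-21, -20, -19, -18, -17]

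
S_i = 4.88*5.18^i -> [4.88, 25.28, 130.94, 678.28, 3513.49]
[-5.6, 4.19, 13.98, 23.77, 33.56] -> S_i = -5.60 + 9.79*i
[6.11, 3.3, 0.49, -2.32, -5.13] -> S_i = 6.11 + -2.81*i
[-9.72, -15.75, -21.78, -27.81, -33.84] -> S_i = -9.72 + -6.03*i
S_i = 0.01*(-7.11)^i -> [0.01, -0.07, 0.51, -3.59, 25.56]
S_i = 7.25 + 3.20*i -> [7.25, 10.45, 13.65, 16.85, 20.05]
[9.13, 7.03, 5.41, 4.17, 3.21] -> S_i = 9.13*0.77^i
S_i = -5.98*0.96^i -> [-5.98, -5.74, -5.51, -5.29, -5.08]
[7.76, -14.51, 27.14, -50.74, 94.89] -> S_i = 7.76*(-1.87)^i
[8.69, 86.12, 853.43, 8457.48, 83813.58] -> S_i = 8.69*9.91^i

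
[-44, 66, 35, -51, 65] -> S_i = Random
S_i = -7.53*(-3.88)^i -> [-7.53, 29.22, -113.36, 439.84, -1706.56]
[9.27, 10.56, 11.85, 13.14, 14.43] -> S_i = 9.27 + 1.29*i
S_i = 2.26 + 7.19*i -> [2.26, 9.45, 16.64, 23.83, 31.02]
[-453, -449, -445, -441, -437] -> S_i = -453 + 4*i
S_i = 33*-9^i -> [33, -297, 2673, -24057, 216513]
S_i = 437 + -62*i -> [437, 375, 313, 251, 189]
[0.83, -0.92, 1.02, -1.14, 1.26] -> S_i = 0.83*(-1.11)^i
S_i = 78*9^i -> [78, 702, 6318, 56862, 511758]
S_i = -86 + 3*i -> [-86, -83, -80, -77, -74]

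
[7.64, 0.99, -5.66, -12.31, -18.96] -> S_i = 7.64 + -6.65*i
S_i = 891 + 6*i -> [891, 897, 903, 909, 915]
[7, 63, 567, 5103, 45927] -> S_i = 7*9^i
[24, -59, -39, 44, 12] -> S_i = Random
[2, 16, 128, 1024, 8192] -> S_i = 2*8^i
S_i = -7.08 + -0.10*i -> [-7.08, -7.18, -7.28, -7.38, -7.48]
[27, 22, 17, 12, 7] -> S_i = 27 + -5*i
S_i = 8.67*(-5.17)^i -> [8.67, -44.82, 231.74, -1198.09, 6194.14]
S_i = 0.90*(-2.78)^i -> [0.9, -2.5, 6.96, -19.34, 53.76]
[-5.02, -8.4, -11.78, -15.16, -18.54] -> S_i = -5.02 + -3.38*i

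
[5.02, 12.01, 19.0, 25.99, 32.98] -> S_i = 5.02 + 6.99*i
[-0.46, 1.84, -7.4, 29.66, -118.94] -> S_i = -0.46*(-4.01)^i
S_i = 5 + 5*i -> [5, 10, 15, 20, 25]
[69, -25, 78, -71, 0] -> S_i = Random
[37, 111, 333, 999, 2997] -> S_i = 37*3^i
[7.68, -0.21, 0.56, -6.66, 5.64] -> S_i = Random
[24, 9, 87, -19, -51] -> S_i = Random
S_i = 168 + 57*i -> [168, 225, 282, 339, 396]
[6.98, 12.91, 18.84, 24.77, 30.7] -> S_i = 6.98 + 5.93*i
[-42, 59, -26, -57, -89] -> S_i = Random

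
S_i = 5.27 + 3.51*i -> [5.27, 8.78, 12.29, 15.8, 19.31]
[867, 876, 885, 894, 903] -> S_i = 867 + 9*i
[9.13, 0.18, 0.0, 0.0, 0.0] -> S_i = 9.13*0.02^i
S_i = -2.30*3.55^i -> [-2.3, -8.16, -28.99, -102.9, -365.29]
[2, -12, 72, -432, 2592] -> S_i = 2*-6^i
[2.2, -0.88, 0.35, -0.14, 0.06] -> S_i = 2.20*(-0.40)^i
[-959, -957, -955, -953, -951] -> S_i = -959 + 2*i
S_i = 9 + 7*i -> [9, 16, 23, 30, 37]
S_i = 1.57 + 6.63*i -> [1.57, 8.2, 14.83, 21.46, 28.09]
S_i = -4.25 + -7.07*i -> [-4.25, -11.32, -18.39, -25.46, -32.53]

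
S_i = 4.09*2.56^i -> [4.09, 10.47, 26.8, 68.62, 175.66]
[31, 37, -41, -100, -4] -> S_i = Random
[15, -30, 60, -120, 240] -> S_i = 15*-2^i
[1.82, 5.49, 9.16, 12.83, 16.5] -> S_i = 1.82 + 3.67*i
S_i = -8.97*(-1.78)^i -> [-8.97, 15.97, -28.42, 50.59, -90.05]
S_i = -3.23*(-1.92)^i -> [-3.23, 6.2, -11.91, 22.86, -43.89]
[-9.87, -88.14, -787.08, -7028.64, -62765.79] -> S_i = -9.87*8.93^i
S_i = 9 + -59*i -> [9, -50, -109, -168, -227]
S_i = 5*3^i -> [5, 15, 45, 135, 405]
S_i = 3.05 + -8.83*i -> [3.05, -5.78, -14.61, -23.44, -32.27]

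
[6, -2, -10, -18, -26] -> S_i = 6 + -8*i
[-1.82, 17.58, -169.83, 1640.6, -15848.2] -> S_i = -1.82*(-9.66)^i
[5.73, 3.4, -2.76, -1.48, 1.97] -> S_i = Random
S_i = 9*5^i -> [9, 45, 225, 1125, 5625]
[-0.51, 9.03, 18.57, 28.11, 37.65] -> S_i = -0.51 + 9.54*i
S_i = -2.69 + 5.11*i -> [-2.69, 2.42, 7.53, 12.64, 17.75]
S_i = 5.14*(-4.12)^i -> [5.14, -21.18, 87.25, -359.46, 1480.99]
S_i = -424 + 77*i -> [-424, -347, -270, -193, -116]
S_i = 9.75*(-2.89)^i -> [9.75, -28.18, 81.43, -235.34, 680.14]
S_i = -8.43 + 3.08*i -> [-8.43, -5.35, -2.27, 0.81, 3.89]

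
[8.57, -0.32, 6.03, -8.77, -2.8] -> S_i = Random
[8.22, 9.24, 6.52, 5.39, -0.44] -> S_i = Random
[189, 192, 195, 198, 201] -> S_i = 189 + 3*i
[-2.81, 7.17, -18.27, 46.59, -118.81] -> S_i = -2.81*(-2.55)^i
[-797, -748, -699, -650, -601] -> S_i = -797 + 49*i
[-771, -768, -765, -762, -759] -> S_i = -771 + 3*i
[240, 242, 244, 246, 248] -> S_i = 240 + 2*i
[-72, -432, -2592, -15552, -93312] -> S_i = -72*6^i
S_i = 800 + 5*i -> [800, 805, 810, 815, 820]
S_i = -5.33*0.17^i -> [-5.33, -0.91, -0.15, -0.03, -0.0]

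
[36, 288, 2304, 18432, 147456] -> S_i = 36*8^i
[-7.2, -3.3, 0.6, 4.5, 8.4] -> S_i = -7.20 + 3.90*i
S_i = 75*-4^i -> [75, -300, 1200, -4800, 19200]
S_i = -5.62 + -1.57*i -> [-5.62, -7.19, -8.76, -10.33, -11.9]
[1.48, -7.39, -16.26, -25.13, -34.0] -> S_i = 1.48 + -8.87*i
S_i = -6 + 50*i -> [-6, 44, 94, 144, 194]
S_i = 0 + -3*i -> [0, -3, -6, -9, -12]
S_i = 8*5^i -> [8, 40, 200, 1000, 5000]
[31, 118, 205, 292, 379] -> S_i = 31 + 87*i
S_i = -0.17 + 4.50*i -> [-0.17, 4.33, 8.83, 13.33, 17.83]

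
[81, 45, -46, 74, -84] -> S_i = Random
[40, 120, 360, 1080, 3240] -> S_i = 40*3^i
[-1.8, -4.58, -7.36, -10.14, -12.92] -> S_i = -1.80 + -2.78*i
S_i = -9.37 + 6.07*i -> [-9.37, -3.3, 2.77, 8.84, 14.91]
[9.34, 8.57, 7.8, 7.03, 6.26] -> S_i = 9.34 + -0.77*i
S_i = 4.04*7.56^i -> [4.04, 30.54, 230.9, 1745.61, 13196.8]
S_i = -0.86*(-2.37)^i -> [-0.86, 2.04, -4.83, 11.45, -27.13]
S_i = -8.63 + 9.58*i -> [-8.63, 0.95, 10.53, 20.11, 29.69]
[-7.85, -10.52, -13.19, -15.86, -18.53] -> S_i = -7.85 + -2.67*i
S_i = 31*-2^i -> [31, -62, 124, -248, 496]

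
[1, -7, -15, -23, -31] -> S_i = 1 + -8*i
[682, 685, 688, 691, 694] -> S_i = 682 + 3*i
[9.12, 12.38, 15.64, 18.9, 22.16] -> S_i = 9.12 + 3.26*i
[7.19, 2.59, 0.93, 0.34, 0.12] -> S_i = 7.19*0.36^i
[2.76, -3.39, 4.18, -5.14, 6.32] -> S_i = 2.76*(-1.23)^i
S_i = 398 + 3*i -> [398, 401, 404, 407, 410]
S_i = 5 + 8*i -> [5, 13, 21, 29, 37]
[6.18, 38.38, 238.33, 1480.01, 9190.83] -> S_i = 6.18*6.21^i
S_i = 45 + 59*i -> [45, 104, 163, 222, 281]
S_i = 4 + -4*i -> [4, 0, -4, -8, -12]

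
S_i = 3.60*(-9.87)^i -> [3.6, -35.53, 350.7, -3461.42, 34164.19]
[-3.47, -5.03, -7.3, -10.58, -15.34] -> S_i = -3.47*1.45^i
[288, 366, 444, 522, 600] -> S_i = 288 + 78*i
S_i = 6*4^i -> [6, 24, 96, 384, 1536]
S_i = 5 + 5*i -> [5, 10, 15, 20, 25]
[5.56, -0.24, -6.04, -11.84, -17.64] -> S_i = 5.56 + -5.80*i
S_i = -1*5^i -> [-1, -5, -25, -125, -625]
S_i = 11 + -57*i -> [11, -46, -103, -160, -217]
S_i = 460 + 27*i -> [460, 487, 514, 541, 568]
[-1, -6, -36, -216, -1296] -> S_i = -1*6^i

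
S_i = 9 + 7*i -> [9, 16, 23, 30, 37]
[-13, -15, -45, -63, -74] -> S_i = Random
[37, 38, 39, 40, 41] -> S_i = 37 + 1*i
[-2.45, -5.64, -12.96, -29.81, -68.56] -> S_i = -2.45*2.30^i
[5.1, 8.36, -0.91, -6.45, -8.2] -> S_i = Random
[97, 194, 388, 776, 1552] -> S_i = 97*2^i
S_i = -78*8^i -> [-78, -624, -4992, -39936, -319488]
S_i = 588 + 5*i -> [588, 593, 598, 603, 608]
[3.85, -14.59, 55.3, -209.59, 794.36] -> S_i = 3.85*(-3.79)^i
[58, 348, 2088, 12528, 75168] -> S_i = 58*6^i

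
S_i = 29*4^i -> [29, 116, 464, 1856, 7424]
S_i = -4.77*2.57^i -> [-4.77, -12.26, -31.51, -80.97, -208.09]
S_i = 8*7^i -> [8, 56, 392, 2744, 19208]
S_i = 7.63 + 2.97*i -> [7.63, 10.6, 13.57, 16.54, 19.51]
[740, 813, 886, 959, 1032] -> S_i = 740 + 73*i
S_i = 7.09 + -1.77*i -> [7.09, 5.32, 3.55, 1.78, 0.01]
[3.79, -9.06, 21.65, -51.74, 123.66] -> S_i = 3.79*(-2.39)^i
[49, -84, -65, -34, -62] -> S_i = Random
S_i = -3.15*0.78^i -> [-3.15, -2.46, -1.92, -1.49, -1.17]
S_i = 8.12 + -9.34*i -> [8.12, -1.22, -10.56, -19.9, -29.24]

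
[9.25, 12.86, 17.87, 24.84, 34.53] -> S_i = 9.25*1.39^i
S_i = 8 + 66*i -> [8, 74, 140, 206, 272]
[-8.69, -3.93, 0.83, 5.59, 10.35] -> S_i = -8.69 + 4.76*i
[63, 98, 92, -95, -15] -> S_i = Random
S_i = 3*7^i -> [3, 21, 147, 1029, 7203]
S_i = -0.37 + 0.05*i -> [-0.37, -0.32, -0.27, -0.22, -0.17]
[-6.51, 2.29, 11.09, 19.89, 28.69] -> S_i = -6.51 + 8.80*i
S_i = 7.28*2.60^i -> [7.28, 18.93, 49.21, 127.95, 332.68]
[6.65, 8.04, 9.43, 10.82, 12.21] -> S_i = 6.65 + 1.39*i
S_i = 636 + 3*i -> [636, 639, 642, 645, 648]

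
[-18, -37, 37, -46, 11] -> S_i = Random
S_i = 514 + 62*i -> [514, 576, 638, 700, 762]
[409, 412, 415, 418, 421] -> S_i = 409 + 3*i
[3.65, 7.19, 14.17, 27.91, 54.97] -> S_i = 3.65*1.97^i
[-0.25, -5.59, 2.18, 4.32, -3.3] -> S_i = Random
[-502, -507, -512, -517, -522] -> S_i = -502 + -5*i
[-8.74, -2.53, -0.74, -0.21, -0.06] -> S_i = -8.74*0.29^i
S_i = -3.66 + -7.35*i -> [-3.66, -11.01, -18.36, -25.71, -33.06]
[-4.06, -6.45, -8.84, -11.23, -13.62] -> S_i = -4.06 + -2.39*i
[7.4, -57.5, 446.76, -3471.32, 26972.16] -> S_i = 7.40*(-7.77)^i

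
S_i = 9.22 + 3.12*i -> [9.22, 12.34, 15.46, 18.58, 21.7]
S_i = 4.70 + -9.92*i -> [4.7, -5.22, -15.14, -25.06, -34.98]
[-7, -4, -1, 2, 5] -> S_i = -7 + 3*i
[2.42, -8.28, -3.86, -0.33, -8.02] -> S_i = Random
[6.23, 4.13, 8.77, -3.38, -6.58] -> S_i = Random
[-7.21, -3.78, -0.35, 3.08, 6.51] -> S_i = -7.21 + 3.43*i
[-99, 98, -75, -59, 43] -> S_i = Random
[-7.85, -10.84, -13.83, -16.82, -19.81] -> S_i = -7.85 + -2.99*i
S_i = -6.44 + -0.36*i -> [-6.44, -6.8, -7.16, -7.52, -7.88]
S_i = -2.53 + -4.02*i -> [-2.53, -6.55, -10.57, -14.59, -18.61]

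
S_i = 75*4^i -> [75, 300, 1200, 4800, 19200]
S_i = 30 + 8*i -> [30, 38, 46, 54, 62]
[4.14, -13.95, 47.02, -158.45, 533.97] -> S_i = 4.14*(-3.37)^i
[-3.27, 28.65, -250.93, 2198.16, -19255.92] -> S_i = -3.27*(-8.76)^i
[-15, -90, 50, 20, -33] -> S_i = Random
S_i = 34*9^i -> [34, 306, 2754, 24786, 223074]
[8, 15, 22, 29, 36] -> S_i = 8 + 7*i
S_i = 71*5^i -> [71, 355, 1775, 8875, 44375]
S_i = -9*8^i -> [-9, -72, -576, -4608, -36864]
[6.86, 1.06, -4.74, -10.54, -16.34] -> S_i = 6.86 + -5.80*i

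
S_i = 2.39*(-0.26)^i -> [2.39, -0.62, 0.16, -0.04, 0.01]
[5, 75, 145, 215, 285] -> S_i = 5 + 70*i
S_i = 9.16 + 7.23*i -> [9.16, 16.39, 23.62, 30.85, 38.08]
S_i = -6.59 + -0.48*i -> [-6.59, -7.07, -7.55, -8.03, -8.51]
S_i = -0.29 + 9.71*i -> [-0.29, 9.42, 19.13, 28.84, 38.55]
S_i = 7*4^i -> [7, 28, 112, 448, 1792]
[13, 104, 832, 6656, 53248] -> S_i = 13*8^i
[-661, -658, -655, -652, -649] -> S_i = -661 + 3*i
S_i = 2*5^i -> [2, 10, 50, 250, 1250]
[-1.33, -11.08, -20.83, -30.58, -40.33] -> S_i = -1.33 + -9.75*i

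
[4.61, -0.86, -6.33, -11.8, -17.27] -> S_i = 4.61 + -5.47*i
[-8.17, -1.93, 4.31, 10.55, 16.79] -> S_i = -8.17 + 6.24*i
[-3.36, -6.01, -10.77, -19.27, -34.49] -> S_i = -3.36*1.79^i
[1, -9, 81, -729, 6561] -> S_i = 1*-9^i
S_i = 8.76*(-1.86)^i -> [8.76, -16.29, 30.31, -56.37, 104.85]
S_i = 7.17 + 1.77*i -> [7.17, 8.94, 10.71, 12.48, 14.25]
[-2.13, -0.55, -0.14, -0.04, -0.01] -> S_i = -2.13*0.26^i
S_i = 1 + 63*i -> [1, 64, 127, 190, 253]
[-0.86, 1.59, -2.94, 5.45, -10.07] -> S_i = -0.86*(-1.85)^i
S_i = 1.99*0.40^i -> [1.99, 0.8, 0.32, 0.13, 0.05]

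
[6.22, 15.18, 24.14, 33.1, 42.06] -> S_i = 6.22 + 8.96*i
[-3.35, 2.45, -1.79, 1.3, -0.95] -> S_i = -3.35*(-0.73)^i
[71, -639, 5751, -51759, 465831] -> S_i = 71*-9^i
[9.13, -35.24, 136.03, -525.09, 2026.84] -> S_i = 9.13*(-3.86)^i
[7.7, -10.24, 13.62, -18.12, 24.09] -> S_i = 7.70*(-1.33)^i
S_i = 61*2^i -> [61, 122, 244, 488, 976]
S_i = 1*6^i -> [1, 6, 36, 216, 1296]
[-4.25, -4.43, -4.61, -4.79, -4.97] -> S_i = -4.25 + -0.18*i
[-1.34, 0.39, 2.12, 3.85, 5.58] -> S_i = -1.34 + 1.73*i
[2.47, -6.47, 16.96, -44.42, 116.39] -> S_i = 2.47*(-2.62)^i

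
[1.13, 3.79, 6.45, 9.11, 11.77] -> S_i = 1.13 + 2.66*i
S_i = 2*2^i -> [2, 4, 8, 16, 32]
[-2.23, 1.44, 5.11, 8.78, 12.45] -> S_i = -2.23 + 3.67*i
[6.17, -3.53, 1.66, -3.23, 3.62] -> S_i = Random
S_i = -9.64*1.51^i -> [-9.64, -14.56, -21.98, -33.19, -50.12]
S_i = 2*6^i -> [2, 12, 72, 432, 2592]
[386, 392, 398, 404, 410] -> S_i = 386 + 6*i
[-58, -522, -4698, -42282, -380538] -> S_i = -58*9^i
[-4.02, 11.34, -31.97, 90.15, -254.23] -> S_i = -4.02*(-2.82)^i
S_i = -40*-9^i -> [-40, 360, -3240, 29160, -262440]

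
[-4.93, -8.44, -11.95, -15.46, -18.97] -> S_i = -4.93 + -3.51*i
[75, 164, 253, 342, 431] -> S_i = 75 + 89*i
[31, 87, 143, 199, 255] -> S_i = 31 + 56*i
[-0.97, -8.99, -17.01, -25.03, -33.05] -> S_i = -0.97 + -8.02*i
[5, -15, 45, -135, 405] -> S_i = 5*-3^i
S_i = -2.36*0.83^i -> [-2.36, -1.96, -1.63, -1.35, -1.12]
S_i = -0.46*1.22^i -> [-0.46, -0.56, -0.68, -0.84, -1.02]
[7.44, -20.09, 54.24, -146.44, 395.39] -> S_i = 7.44*(-2.70)^i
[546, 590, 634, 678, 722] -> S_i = 546 + 44*i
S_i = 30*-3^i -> [30, -90, 270, -810, 2430]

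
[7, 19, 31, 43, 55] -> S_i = 7 + 12*i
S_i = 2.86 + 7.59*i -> [2.86, 10.45, 18.04, 25.63, 33.22]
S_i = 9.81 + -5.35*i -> [9.81, 4.46, -0.89, -6.24, -11.59]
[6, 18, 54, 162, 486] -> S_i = 6*3^i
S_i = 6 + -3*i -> [6, 3, 0, -3, -6]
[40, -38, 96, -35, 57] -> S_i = Random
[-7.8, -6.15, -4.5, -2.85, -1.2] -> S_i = -7.80 + 1.65*i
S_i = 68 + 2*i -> [68, 70, 72, 74, 76]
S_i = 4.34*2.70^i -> [4.34, 11.72, 31.64, 85.42, 230.65]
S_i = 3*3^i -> [3, 9, 27, 81, 243]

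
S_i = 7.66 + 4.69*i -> [7.66, 12.35, 17.04, 21.73, 26.42]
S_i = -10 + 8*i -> [-10, -2, 6, 14, 22]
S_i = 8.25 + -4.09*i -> [8.25, 4.16, 0.07, -4.02, -8.11]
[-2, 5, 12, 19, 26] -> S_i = -2 + 7*i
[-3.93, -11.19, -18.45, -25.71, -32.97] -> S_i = -3.93 + -7.26*i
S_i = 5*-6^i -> [5, -30, 180, -1080, 6480]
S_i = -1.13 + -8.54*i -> [-1.13, -9.67, -18.21, -26.75, -35.29]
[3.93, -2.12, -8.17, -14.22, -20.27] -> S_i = 3.93 + -6.05*i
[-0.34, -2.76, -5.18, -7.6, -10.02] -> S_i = -0.34 + -2.42*i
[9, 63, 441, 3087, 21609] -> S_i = 9*7^i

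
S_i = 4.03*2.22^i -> [4.03, 8.95, 19.86, 44.09, 97.89]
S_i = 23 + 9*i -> [23, 32, 41, 50, 59]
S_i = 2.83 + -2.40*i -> [2.83, 0.43, -1.97, -4.37, -6.77]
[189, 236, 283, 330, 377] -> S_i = 189 + 47*i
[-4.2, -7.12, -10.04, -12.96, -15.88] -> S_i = -4.20 + -2.92*i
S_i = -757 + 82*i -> [-757, -675, -593, -511, -429]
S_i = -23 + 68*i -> [-23, 45, 113, 181, 249]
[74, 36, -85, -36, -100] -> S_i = Random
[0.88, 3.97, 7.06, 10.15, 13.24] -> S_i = 0.88 + 3.09*i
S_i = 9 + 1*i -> [9, 10, 11, 12, 13]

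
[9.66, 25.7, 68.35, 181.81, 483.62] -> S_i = 9.66*2.66^i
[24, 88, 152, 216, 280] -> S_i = 24 + 64*i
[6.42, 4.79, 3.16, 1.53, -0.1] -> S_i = 6.42 + -1.63*i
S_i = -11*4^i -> [-11, -44, -176, -704, -2816]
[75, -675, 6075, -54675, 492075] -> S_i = 75*-9^i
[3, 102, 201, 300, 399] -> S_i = 3 + 99*i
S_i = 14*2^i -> [14, 28, 56, 112, 224]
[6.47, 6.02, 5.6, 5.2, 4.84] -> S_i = 6.47*0.93^i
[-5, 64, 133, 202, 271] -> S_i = -5 + 69*i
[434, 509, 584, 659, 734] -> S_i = 434 + 75*i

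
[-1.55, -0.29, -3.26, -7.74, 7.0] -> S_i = Random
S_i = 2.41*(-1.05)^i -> [2.41, -2.53, 2.66, -2.79, 2.93]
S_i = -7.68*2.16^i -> [-7.68, -16.59, -35.83, -77.4, -167.18]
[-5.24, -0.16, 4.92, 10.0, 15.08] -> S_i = -5.24 + 5.08*i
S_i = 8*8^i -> [8, 64, 512, 4096, 32768]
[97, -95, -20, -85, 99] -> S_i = Random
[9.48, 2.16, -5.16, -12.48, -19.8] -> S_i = 9.48 + -7.32*i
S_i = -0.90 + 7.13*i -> [-0.9, 6.23, 13.36, 20.49, 27.62]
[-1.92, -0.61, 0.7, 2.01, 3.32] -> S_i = -1.92 + 1.31*i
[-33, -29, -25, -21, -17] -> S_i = -33 + 4*i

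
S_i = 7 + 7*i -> [7, 14, 21, 28, 35]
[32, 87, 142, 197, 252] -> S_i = 32 + 55*i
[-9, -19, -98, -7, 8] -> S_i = Random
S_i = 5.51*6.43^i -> [5.51, 35.43, 227.81, 1464.82, 9418.8]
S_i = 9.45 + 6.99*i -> [9.45, 16.44, 23.43, 30.42, 37.41]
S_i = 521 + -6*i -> [521, 515, 509, 503, 497]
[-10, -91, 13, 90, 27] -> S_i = Random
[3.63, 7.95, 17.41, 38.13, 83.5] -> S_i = 3.63*2.19^i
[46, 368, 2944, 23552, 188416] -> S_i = 46*8^i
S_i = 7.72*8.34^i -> [7.72, 64.38, 536.97, 4478.32, 37349.22]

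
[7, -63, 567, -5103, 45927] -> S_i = 7*-9^i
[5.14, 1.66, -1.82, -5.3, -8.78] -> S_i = 5.14 + -3.48*i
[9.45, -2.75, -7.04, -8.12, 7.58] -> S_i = Random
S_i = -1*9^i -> [-1, -9, -81, -729, -6561]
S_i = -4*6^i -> [-4, -24, -144, -864, -5184]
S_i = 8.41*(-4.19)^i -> [8.41, -35.24, 147.65, -618.64, 2592.1]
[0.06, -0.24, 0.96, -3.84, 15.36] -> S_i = 0.06*(-4.00)^i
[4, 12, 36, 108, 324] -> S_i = 4*3^i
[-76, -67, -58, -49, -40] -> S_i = -76 + 9*i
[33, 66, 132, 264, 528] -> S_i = 33*2^i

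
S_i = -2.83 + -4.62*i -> [-2.83, -7.45, -12.07, -16.69, -21.31]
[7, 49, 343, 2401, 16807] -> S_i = 7*7^i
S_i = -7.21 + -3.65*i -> [-7.21, -10.86, -14.51, -18.16, -21.81]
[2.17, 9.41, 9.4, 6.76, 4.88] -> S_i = Random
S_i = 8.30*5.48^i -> [8.3, 45.48, 249.25, 1365.9, 7485.15]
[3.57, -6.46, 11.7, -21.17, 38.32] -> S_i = 3.57*(-1.81)^i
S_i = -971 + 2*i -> [-971, -969, -967, -965, -963]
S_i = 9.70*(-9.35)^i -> [9.7, -90.7, 848.0, -7928.78, 74134.13]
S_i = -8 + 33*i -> [-8, 25, 58, 91, 124]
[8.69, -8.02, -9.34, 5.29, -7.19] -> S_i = Random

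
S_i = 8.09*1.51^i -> [8.09, 12.22, 18.45, 27.85, 42.06]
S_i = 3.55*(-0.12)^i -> [3.55, -0.43, 0.05, -0.01, 0.0]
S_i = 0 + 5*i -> [0, 5, 10, 15, 20]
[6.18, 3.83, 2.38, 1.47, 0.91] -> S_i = 6.18*0.62^i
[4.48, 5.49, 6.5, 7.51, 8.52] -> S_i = 4.48 + 1.01*i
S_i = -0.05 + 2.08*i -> [-0.05, 2.03, 4.11, 6.19, 8.27]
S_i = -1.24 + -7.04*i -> [-1.24, -8.28, -15.32, -22.36, -29.4]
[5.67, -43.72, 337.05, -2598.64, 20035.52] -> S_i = 5.67*(-7.71)^i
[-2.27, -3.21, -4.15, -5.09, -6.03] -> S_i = -2.27 + -0.94*i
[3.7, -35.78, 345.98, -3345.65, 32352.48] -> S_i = 3.70*(-9.67)^i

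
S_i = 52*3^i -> [52, 156, 468, 1404, 4212]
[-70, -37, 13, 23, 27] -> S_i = Random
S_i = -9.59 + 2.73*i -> [-9.59, -6.86, -4.13, -1.4, 1.33]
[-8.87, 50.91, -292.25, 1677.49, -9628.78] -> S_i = -8.87*(-5.74)^i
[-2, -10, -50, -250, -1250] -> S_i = -2*5^i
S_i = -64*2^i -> [-64, -128, -256, -512, -1024]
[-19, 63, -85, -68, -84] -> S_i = Random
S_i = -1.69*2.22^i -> [-1.69, -3.75, -8.33, -18.49, -41.05]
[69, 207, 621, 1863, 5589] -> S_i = 69*3^i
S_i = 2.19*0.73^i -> [2.19, 1.6, 1.17, 0.85, 0.62]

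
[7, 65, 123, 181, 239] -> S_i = 7 + 58*i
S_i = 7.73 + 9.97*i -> [7.73, 17.7, 27.67, 37.64, 47.61]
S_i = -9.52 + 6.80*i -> [-9.52, -2.72, 4.08, 10.88, 17.68]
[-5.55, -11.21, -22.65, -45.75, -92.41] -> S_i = -5.55*2.02^i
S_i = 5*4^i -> [5, 20, 80, 320, 1280]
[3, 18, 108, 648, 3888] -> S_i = 3*6^i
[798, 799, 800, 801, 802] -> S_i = 798 + 1*i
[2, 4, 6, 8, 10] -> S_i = 2 + 2*i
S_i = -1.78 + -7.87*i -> [-1.78, -9.65, -17.52, -25.39, -33.26]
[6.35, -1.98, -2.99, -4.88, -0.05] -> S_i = Random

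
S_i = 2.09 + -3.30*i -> [2.09, -1.21, -4.51, -7.81, -11.11]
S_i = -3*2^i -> [-3, -6, -12, -24, -48]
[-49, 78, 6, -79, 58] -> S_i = Random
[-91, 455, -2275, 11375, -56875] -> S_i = -91*-5^i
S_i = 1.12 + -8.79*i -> [1.12, -7.67, -16.46, -25.25, -34.04]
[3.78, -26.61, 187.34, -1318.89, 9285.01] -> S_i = 3.78*(-7.04)^i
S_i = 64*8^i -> [64, 512, 4096, 32768, 262144]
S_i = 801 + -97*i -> [801, 704, 607, 510, 413]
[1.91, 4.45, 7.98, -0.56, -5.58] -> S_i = Random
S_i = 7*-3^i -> [7, -21, 63, -189, 567]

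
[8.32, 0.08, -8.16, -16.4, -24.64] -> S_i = 8.32 + -8.24*i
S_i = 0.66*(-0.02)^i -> [0.66, -0.01, 0.0, -0.0, 0.0]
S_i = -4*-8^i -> [-4, 32, -256, 2048, -16384]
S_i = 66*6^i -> [66, 396, 2376, 14256, 85536]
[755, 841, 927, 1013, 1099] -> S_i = 755 + 86*i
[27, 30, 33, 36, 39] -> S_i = 27 + 3*i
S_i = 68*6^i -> [68, 408, 2448, 14688, 88128]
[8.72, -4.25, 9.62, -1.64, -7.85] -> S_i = Random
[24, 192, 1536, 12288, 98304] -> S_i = 24*8^i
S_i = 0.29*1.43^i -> [0.29, 0.41, 0.59, 0.85, 1.21]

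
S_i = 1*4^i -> [1, 4, 16, 64, 256]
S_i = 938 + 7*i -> [938, 945, 952, 959, 966]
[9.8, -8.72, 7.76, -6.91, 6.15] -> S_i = 9.80*(-0.89)^i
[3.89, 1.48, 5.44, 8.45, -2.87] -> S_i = Random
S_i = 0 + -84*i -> [0, -84, -168, -252, -336]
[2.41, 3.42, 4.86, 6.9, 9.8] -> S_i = 2.41*1.42^i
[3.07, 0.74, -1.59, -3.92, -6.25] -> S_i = 3.07 + -2.33*i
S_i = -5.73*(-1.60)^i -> [-5.73, 9.17, -14.67, 23.47, -37.55]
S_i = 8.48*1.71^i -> [8.48, 14.5, 24.8, 42.4, 72.51]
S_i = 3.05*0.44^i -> [3.05, 1.34, 0.59, 0.26, 0.11]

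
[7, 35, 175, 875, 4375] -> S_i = 7*5^i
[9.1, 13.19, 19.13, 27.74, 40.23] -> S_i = 9.10*1.45^i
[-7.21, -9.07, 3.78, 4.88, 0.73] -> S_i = Random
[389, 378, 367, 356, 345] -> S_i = 389 + -11*i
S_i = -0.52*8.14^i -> [-0.52, -4.23, -34.45, -280.46, -2282.97]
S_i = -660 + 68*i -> [-660, -592, -524, -456, -388]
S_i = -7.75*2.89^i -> [-7.75, -22.4, -64.73, -187.07, -540.62]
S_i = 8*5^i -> [8, 40, 200, 1000, 5000]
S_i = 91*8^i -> [91, 728, 5824, 46592, 372736]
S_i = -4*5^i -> [-4, -20, -100, -500, -2500]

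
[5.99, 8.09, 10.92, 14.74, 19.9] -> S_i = 5.99*1.35^i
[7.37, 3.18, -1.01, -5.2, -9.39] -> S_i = 7.37 + -4.19*i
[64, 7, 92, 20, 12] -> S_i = Random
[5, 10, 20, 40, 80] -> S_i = 5*2^i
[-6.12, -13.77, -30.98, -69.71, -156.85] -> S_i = -6.12*2.25^i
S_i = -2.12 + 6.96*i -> [-2.12, 4.84, 11.8, 18.76, 25.72]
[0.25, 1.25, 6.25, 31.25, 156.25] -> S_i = 0.25*5.00^i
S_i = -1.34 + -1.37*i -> [-1.34, -2.71, -4.08, -5.45, -6.82]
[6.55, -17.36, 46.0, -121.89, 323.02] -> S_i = 6.55*(-2.65)^i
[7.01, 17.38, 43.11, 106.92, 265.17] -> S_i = 7.01*2.48^i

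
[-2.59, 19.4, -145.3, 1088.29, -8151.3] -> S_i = -2.59*(-7.49)^i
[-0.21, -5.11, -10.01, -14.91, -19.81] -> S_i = -0.21 + -4.90*i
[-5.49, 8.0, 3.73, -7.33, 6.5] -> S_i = Random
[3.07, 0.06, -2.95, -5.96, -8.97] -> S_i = 3.07 + -3.01*i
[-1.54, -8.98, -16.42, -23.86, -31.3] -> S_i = -1.54 + -7.44*i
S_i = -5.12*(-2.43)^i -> [-5.12, 12.44, -30.23, 73.47, -178.52]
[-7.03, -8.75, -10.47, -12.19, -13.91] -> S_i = -7.03 + -1.72*i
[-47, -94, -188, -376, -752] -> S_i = -47*2^i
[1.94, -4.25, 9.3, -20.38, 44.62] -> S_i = 1.94*(-2.19)^i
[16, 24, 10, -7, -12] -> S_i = Random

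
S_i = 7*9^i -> [7, 63, 567, 5103, 45927]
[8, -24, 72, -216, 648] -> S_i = 8*-3^i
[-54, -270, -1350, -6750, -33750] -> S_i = -54*5^i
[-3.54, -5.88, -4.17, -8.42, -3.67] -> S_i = Random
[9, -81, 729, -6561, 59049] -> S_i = 9*-9^i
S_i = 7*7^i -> [7, 49, 343, 2401, 16807]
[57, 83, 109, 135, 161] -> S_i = 57 + 26*i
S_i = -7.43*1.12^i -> [-7.43, -8.32, -9.32, -10.44, -11.69]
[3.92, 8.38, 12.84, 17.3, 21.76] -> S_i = 3.92 + 4.46*i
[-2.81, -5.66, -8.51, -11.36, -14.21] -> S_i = -2.81 + -2.85*i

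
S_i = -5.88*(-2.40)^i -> [-5.88, 14.11, -33.87, 81.29, -195.08]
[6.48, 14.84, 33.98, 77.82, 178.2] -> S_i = 6.48*2.29^i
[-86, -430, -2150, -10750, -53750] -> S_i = -86*5^i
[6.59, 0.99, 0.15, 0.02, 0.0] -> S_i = 6.59*0.15^i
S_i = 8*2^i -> [8, 16, 32, 64, 128]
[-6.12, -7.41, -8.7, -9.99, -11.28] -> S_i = -6.12 + -1.29*i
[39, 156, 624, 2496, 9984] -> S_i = 39*4^i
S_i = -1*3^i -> [-1, -3, -9, -27, -81]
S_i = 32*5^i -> [32, 160, 800, 4000, 20000]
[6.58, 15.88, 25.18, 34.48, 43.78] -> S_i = 6.58 + 9.30*i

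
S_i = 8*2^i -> [8, 16, 32, 64, 128]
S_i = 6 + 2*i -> [6, 8, 10, 12, 14]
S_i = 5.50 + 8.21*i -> [5.5, 13.71, 21.92, 30.13, 38.34]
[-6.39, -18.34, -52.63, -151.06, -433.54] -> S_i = -6.39*2.87^i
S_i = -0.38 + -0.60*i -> [-0.38, -0.98, -1.58, -2.18, -2.78]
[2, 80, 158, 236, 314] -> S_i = 2 + 78*i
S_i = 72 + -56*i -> [72, 16, -40, -96, -152]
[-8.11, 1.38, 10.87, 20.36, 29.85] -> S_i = -8.11 + 9.49*i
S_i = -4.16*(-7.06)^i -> [-4.16, 29.37, -207.35, 1463.89, -10335.04]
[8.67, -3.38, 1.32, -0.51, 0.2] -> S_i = 8.67*(-0.39)^i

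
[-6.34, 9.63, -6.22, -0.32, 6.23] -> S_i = Random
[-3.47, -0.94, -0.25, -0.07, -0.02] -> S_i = -3.47*0.27^i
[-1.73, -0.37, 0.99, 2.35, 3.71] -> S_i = -1.73 + 1.36*i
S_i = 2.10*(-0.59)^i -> [2.1, -1.24, 0.73, -0.43, 0.25]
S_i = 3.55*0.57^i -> [3.55, 2.02, 1.15, 0.66, 0.37]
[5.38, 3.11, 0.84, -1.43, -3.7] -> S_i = 5.38 + -2.27*i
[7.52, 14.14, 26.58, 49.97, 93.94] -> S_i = 7.52*1.88^i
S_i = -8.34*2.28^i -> [-8.34, -19.02, -43.35, -98.85, -225.37]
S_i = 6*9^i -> [6, 54, 486, 4374, 39366]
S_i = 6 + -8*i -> [6, -2, -10, -18, -26]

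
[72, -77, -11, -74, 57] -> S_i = Random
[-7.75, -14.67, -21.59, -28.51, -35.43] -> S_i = -7.75 + -6.92*i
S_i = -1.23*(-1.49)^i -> [-1.23, 1.83, -2.73, 4.07, -6.06]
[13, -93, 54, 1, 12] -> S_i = Random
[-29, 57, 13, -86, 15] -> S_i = Random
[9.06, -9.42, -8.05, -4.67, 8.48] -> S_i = Random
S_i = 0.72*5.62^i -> [0.72, 4.05, 22.74, 127.8, 718.25]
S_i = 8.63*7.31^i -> [8.63, 63.09, 461.15, 3371.03, 24642.25]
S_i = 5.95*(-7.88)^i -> [5.95, -46.89, 369.46, -2911.36, 22941.5]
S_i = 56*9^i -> [56, 504, 4536, 40824, 367416]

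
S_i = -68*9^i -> [-68, -612, -5508, -49572, -446148]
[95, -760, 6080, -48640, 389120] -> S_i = 95*-8^i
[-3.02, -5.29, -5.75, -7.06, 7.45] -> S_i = Random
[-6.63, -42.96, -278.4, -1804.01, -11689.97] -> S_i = -6.63*6.48^i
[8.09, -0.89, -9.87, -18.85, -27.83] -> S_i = 8.09 + -8.98*i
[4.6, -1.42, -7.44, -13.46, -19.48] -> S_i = 4.60 + -6.02*i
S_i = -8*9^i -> [-8, -72, -648, -5832, -52488]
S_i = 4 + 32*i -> [4, 36, 68, 100, 132]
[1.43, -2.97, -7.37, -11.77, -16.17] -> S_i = 1.43 + -4.40*i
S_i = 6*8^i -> [6, 48, 384, 3072, 24576]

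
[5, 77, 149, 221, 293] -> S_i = 5 + 72*i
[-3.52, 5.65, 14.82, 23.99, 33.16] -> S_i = -3.52 + 9.17*i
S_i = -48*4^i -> [-48, -192, -768, -3072, -12288]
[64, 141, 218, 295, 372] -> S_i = 64 + 77*i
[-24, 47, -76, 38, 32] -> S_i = Random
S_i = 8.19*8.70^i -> [8.19, 71.25, 619.9, 5393.14, 46920.31]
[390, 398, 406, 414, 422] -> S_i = 390 + 8*i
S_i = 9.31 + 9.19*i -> [9.31, 18.5, 27.69, 36.88, 46.07]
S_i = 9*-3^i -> [9, -27, 81, -243, 729]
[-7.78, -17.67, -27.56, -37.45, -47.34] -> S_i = -7.78 + -9.89*i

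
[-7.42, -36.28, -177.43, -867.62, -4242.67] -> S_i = -7.42*4.89^i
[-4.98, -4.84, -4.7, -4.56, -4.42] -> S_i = -4.98 + 0.14*i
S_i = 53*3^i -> [53, 159, 477, 1431, 4293]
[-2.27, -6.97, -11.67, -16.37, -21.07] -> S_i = -2.27 + -4.70*i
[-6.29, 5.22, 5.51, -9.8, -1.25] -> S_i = Random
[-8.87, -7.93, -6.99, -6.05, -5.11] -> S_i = -8.87 + 0.94*i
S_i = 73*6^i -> [73, 438, 2628, 15768, 94608]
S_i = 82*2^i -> [82, 164, 328, 656, 1312]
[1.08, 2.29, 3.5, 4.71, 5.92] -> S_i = 1.08 + 1.21*i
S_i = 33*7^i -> [33, 231, 1617, 11319, 79233]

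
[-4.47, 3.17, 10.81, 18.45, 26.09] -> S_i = -4.47 + 7.64*i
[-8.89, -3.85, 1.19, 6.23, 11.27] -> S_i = -8.89 + 5.04*i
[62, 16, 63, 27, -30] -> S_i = Random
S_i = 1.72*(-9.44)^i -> [1.72, -16.24, 153.28, -1446.92, 13658.92]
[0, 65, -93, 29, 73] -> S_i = Random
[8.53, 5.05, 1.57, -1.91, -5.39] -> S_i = 8.53 + -3.48*i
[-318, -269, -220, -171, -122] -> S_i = -318 + 49*i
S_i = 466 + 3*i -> [466, 469, 472, 475, 478]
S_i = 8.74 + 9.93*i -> [8.74, 18.67, 28.6, 38.53, 48.46]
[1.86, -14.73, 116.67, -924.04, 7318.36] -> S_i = 1.86*(-7.92)^i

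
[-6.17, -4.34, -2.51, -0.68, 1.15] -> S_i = -6.17 + 1.83*i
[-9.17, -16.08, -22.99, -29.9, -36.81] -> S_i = -9.17 + -6.91*i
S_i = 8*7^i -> [8, 56, 392, 2744, 19208]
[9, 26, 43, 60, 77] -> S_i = 9 + 17*i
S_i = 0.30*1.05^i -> [0.3, 0.32, 0.33, 0.35, 0.36]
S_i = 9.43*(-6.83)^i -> [9.43, -64.41, 439.9, -3004.51, 20520.81]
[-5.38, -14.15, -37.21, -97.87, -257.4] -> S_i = -5.38*2.63^i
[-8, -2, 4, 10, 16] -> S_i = -8 + 6*i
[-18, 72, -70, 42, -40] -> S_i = Random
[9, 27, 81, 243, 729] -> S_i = 9*3^i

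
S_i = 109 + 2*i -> [109, 111, 113, 115, 117]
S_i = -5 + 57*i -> [-5, 52, 109, 166, 223]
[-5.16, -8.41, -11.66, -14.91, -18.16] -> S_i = -5.16 + -3.25*i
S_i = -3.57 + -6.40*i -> [-3.57, -9.97, -16.37, -22.77, -29.17]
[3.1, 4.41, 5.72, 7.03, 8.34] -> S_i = 3.10 + 1.31*i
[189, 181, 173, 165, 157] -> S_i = 189 + -8*i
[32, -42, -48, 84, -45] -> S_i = Random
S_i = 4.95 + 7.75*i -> [4.95, 12.7, 20.45, 28.2, 35.95]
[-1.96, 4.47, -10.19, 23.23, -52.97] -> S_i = -1.96*(-2.28)^i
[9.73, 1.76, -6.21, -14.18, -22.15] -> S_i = 9.73 + -7.97*i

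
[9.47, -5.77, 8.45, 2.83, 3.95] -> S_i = Random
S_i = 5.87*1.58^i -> [5.87, 9.27, 14.65, 23.15, 36.58]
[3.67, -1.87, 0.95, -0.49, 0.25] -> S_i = 3.67*(-0.51)^i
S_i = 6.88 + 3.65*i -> [6.88, 10.53, 14.18, 17.83, 21.48]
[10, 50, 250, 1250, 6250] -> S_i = 10*5^i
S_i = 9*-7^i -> [9, -63, 441, -3087, 21609]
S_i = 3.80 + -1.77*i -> [3.8, 2.03, 0.26, -1.51, -3.28]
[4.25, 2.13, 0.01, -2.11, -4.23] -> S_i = 4.25 + -2.12*i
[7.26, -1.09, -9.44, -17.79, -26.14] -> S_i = 7.26 + -8.35*i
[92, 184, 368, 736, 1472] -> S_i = 92*2^i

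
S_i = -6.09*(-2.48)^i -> [-6.09, 15.1, -37.46, 92.89, -230.37]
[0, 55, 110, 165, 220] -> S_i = 0 + 55*i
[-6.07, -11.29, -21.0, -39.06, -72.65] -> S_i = -6.07*1.86^i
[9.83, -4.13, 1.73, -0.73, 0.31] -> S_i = 9.83*(-0.42)^i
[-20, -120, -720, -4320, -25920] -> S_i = -20*6^i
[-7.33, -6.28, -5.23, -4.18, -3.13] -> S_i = -7.33 + 1.05*i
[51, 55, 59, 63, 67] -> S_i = 51 + 4*i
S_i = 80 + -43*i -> [80, 37, -6, -49, -92]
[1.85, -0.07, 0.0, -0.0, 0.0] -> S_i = 1.85*(-0.04)^i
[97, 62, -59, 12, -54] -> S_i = Random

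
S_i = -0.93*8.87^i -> [-0.93, -8.25, -73.17, -649.01, -5756.75]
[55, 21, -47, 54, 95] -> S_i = Random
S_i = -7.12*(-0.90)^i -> [-7.12, 6.41, -5.77, 5.19, -4.67]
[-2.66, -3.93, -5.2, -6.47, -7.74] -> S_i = -2.66 + -1.27*i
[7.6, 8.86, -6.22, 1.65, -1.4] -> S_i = Random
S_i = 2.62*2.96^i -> [2.62, 7.76, 22.96, 67.95, 201.13]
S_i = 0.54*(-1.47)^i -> [0.54, -0.79, 1.17, -1.72, 2.52]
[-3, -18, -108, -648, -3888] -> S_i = -3*6^i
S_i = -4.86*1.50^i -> [-4.86, -7.29, -10.94, -16.4, -24.6]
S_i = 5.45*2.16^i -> [5.45, 11.77, 25.43, 54.92, 118.63]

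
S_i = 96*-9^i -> [96, -864, 7776, -69984, 629856]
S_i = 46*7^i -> [46, 322, 2254, 15778, 110446]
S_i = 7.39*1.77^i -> [7.39, 13.08, 23.15, 40.98, 72.53]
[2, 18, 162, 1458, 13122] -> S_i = 2*9^i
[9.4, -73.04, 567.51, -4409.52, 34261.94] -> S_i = 9.40*(-7.77)^i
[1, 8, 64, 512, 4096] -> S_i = 1*8^i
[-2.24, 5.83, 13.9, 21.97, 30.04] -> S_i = -2.24 + 8.07*i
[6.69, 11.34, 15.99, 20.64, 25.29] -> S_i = 6.69 + 4.65*i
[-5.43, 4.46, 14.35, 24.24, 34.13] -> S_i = -5.43 + 9.89*i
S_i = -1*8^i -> [-1, -8, -64, -512, -4096]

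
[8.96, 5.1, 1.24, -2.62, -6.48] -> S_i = 8.96 + -3.86*i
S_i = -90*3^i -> [-90, -270, -810, -2430, -7290]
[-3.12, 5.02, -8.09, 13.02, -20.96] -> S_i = -3.12*(-1.61)^i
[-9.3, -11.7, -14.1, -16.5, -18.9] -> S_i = -9.30 + -2.40*i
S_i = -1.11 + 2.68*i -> [-1.11, 1.57, 4.25, 6.93, 9.61]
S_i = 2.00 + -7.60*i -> [2.0, -5.6, -13.2, -20.8, -28.4]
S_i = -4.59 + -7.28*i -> [-4.59, -11.87, -19.15, -26.43, -33.71]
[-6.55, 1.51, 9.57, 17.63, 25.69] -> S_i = -6.55 + 8.06*i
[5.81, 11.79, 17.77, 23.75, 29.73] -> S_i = 5.81 + 5.98*i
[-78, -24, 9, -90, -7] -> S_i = Random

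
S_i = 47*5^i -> [47, 235, 1175, 5875, 29375]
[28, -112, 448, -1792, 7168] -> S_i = 28*-4^i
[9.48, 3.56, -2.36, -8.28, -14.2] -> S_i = 9.48 + -5.92*i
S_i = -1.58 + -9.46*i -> [-1.58, -11.04, -20.5, -29.96, -39.42]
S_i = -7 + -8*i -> [-7, -15, -23, -31, -39]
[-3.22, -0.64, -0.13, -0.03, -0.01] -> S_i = -3.22*0.20^i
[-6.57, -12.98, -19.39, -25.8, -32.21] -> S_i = -6.57 + -6.41*i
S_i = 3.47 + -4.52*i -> [3.47, -1.05, -5.57, -10.09, -14.61]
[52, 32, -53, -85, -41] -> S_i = Random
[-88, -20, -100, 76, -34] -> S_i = Random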